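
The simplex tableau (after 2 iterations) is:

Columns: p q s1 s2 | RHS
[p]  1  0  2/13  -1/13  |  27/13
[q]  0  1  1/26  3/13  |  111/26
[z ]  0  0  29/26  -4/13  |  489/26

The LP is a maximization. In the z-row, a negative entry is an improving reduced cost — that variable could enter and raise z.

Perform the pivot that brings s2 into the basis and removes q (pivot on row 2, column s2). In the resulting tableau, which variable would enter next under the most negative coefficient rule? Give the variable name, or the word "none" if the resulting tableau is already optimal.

Pivot element 3/13. New z-row = old z-row − (-4/13)·(row 2/(3/13)).
Updated z-row coefficients: p: 0, q: 4/3, s1: 7/6, s2: 0.
No coefficient is strictly negative; the tableau after this pivot is optimal.

none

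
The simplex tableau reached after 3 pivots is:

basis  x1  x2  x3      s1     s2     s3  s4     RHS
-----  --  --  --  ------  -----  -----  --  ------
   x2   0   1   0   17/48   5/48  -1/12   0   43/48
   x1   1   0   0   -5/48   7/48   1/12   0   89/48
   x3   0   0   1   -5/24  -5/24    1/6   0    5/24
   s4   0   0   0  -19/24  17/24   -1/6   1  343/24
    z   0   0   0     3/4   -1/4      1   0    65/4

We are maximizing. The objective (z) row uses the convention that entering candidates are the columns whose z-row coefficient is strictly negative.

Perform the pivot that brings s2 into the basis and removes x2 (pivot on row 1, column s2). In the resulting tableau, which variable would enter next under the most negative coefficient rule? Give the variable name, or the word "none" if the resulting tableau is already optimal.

none

Pivot element 5/48. New z-row = old z-row − (-1/4)·(row 1/(5/48)).
Updated z-row coefficients: x1: 0, x2: 12/5, x3: 0, s1: 8/5, s2: 0, s3: 4/5, s4: 0.
No coefficient is strictly negative; the tableau after this pivot is optimal.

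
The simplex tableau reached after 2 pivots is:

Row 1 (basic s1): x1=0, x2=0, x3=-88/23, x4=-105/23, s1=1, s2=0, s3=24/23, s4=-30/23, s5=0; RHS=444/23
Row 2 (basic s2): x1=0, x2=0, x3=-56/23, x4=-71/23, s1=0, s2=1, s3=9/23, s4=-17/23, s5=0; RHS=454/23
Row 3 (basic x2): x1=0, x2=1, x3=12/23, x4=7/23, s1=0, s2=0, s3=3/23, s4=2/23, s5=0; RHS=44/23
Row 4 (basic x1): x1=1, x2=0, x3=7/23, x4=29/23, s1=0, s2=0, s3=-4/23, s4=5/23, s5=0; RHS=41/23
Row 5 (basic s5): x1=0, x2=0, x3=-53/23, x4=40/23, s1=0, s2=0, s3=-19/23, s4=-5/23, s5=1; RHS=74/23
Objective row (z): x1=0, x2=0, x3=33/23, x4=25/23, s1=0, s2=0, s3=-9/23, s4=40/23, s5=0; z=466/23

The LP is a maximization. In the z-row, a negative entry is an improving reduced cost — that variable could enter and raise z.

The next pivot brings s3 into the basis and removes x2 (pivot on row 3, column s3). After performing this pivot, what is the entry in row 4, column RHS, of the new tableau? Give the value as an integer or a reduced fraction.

Pivot element is row 3, column s3: 3/23.
Normalize row 3: new (row 3, RHS) = (44/23)/(3/23) = 44/3.
row 4 ← row 4 − (-4/23)·(new row 3): 41/23 − (-4/23)·(44/3) = 13/3.

13/3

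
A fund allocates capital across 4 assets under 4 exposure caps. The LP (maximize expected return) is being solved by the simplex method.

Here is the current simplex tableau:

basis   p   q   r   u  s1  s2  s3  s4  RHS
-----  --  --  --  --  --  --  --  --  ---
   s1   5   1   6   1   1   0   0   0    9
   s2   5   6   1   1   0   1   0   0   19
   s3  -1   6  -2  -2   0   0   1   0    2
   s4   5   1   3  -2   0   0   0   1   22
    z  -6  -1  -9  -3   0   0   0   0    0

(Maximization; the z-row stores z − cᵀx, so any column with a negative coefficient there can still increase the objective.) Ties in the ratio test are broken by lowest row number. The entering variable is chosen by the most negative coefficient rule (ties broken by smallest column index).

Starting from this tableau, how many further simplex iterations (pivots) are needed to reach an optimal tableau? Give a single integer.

pivot: r in, s1 out → z = 27/2
pivot: u in, r out → z = 27
No improving column remains; optimal.

2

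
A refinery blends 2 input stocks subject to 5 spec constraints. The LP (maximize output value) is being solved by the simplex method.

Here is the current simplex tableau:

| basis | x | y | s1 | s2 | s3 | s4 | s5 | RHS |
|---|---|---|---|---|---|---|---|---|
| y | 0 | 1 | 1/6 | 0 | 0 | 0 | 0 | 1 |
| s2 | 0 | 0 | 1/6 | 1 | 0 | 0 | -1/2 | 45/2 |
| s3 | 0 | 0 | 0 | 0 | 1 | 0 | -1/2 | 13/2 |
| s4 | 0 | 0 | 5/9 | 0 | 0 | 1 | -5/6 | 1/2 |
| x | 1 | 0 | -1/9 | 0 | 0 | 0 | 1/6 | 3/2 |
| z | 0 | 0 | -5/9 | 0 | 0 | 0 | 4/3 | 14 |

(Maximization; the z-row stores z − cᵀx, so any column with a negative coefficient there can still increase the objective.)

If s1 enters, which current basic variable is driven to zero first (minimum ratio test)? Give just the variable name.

Ratios: row 1 (y): 1/(1/6) = 6; row 2 (s2): (45/2)/(1/6) = 135; row 3 (s3): entry 0 ≤ 0, skip; row 4 (s4): (1/2)/(5/9) = 9/10; row 5 (x): entry -1/9 ≤ 0, skip.
Minimum ratio 9/10 is in the s4 row, so s4 leaves.

s4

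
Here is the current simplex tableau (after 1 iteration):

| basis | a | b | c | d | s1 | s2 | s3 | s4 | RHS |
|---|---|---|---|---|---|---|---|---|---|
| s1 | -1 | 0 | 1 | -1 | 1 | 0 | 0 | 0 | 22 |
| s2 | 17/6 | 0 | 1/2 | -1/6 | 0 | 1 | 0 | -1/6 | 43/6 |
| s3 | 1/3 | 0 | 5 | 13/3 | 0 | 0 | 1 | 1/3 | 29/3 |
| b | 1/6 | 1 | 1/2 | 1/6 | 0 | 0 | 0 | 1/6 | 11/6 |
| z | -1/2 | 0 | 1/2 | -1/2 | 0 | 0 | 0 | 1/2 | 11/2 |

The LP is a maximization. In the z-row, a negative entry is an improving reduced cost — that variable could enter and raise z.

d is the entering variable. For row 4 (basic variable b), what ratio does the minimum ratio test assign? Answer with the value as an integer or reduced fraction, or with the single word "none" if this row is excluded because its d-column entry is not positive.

11

Ratio = RHS / (d entry) = (11/6) / (1/6) = 11.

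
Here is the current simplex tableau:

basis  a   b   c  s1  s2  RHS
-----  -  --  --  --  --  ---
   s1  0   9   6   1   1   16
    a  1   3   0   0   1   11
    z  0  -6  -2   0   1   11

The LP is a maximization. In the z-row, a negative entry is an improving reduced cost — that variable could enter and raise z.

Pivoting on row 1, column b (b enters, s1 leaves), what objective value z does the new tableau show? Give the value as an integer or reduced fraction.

Minimum ratio for b: 16/9 = 16/9.
z changes by −(z-row coeff of b)·ratio = −(-6)·(16/9) = 32/3.
New z = 11 + (32/3) = 65/3.

65/3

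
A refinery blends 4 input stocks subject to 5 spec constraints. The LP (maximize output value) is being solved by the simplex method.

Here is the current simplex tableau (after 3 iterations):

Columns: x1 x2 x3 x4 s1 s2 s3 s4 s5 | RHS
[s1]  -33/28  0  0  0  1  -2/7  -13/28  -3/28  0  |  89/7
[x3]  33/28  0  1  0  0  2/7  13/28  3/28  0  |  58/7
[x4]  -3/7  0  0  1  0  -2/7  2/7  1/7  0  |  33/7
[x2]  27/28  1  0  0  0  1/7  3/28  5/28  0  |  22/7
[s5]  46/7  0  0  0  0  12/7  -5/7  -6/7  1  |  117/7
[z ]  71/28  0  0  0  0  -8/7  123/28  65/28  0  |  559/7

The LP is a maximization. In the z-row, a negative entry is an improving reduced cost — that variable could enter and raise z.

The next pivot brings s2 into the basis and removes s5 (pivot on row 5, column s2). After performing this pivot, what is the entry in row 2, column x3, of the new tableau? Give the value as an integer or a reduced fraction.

1

Pivot element is row 5, column s2: 12/7.
Normalize row 5: new (row 5, x3) = 0/(12/7) = 0.
row 2 ← row 2 − (2/7)·(new row 5): 1 − (2/7)·0 = 1.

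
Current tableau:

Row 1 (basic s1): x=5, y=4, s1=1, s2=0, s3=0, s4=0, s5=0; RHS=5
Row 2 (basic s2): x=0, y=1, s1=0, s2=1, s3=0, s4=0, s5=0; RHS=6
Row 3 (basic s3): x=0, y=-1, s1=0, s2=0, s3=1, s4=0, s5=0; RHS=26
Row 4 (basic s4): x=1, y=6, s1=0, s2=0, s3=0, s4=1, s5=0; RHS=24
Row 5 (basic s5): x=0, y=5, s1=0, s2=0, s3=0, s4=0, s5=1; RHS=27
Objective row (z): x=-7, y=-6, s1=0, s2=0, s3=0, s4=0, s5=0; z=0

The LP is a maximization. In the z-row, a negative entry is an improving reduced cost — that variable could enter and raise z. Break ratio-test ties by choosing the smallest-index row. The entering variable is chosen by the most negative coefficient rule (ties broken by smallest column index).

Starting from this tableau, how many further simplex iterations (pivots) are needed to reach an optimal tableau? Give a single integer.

2

pivot: x in, s1 out → z = 7
pivot: y in, x out → z = 15/2
No improving column remains; optimal.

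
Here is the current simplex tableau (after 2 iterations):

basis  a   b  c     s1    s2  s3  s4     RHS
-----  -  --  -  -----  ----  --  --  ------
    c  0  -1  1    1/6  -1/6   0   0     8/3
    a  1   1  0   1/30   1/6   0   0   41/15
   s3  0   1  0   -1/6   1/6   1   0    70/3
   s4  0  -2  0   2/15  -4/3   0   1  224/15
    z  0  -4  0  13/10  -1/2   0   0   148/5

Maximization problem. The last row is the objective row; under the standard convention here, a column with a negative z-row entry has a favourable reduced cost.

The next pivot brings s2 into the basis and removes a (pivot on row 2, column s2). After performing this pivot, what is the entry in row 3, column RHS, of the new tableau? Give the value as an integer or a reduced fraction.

103/5

Pivot element is row 2, column s2: 1/6.
Normalize row 2: new (row 2, RHS) = (41/15)/(1/6) = 82/5.
row 3 ← row 3 − (1/6)·(new row 2): 70/3 − (1/6)·(82/5) = 103/5.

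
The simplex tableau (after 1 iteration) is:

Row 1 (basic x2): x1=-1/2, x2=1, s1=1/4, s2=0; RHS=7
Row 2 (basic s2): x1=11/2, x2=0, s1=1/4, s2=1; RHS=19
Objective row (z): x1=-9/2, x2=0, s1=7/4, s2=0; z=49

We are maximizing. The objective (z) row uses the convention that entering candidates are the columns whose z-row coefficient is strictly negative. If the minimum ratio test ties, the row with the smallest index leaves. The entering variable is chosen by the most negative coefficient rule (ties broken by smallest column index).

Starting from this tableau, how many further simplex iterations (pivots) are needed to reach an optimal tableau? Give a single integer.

pivot: x1 in, s2 out → z = 710/11
No improving column remains; optimal.

1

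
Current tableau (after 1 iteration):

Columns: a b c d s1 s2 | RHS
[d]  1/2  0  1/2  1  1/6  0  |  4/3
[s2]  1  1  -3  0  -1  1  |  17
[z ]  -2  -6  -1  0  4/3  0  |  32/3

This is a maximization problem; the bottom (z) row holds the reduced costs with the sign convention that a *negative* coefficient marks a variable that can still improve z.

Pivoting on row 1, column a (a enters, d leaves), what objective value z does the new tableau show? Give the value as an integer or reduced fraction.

Minimum ratio for a: (4/3)/(1/2) = 8/3.
z changes by −(z-row coeff of a)·ratio = −(-2)·(8/3) = 16/3.
New z = 32/3 + (16/3) = 16.

16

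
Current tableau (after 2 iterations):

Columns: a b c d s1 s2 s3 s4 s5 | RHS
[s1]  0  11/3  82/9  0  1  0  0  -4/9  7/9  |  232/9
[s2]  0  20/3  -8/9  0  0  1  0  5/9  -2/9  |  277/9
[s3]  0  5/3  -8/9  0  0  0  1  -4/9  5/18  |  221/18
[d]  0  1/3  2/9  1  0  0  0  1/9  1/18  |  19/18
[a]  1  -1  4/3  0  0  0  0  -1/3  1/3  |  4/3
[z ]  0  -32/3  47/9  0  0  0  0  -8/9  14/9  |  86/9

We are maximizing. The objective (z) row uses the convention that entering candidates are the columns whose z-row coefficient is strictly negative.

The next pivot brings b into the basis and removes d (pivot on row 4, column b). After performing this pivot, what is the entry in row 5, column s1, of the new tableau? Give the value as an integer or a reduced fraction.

0

Pivot element is row 4, column b: 1/3.
Normalize row 4: new (row 4, s1) = 0/(1/3) = 0.
row 5 ← row 5 − (-1)·(new row 4): 0 − (-1)·0 = 0.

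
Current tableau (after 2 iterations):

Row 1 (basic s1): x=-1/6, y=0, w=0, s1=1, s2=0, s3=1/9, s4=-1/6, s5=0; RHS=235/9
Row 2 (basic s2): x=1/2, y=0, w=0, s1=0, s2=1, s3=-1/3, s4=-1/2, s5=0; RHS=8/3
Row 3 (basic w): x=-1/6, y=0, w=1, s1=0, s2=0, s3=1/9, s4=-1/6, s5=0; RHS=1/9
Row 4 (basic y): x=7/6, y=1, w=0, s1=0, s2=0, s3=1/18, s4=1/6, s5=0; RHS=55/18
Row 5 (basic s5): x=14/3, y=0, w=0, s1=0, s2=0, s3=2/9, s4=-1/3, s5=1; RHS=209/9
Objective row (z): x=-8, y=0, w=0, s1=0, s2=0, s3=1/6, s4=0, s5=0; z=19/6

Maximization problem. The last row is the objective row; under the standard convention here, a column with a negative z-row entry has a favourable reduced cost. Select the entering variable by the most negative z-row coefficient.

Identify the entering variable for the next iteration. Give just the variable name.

x

Objective-row coefficients: x: -8, y: 0, w: 0, s1: 0, s2: 0, s3: 1/6, s4: 0, s5: 0.
The most negative is -8 in column x, so x enters.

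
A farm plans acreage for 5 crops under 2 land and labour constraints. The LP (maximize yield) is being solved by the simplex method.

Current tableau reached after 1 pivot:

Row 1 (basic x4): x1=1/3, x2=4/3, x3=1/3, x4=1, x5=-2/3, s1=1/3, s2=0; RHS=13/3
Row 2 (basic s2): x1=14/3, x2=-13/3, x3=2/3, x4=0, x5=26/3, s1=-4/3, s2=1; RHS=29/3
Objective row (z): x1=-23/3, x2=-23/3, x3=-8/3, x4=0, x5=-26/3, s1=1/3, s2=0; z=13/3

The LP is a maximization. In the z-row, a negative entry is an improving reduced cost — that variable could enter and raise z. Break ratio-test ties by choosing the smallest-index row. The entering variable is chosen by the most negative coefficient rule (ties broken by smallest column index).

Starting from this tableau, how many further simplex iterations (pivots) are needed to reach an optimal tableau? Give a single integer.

pivot: x5 in, s2 out → z = 14
pivot: x2 in, x4 out → z = 974/13
No improving column remains; optimal.

2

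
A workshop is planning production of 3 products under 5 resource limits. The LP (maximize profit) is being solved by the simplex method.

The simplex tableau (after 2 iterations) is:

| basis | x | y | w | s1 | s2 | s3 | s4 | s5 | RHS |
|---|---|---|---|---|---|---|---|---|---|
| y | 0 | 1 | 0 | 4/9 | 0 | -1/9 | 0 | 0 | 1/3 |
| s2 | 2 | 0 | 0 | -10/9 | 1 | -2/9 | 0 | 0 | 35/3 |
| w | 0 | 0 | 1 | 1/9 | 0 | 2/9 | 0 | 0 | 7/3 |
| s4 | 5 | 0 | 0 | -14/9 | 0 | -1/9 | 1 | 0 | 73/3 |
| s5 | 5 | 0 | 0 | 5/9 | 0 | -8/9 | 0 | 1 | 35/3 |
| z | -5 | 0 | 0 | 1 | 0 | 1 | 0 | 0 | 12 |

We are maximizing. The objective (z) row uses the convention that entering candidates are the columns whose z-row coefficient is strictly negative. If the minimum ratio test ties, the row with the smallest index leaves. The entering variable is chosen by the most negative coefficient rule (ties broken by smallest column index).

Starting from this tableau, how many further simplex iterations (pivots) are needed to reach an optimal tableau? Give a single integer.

pivot: x in, s5 out → z = 71/3
No improving column remains; optimal.

1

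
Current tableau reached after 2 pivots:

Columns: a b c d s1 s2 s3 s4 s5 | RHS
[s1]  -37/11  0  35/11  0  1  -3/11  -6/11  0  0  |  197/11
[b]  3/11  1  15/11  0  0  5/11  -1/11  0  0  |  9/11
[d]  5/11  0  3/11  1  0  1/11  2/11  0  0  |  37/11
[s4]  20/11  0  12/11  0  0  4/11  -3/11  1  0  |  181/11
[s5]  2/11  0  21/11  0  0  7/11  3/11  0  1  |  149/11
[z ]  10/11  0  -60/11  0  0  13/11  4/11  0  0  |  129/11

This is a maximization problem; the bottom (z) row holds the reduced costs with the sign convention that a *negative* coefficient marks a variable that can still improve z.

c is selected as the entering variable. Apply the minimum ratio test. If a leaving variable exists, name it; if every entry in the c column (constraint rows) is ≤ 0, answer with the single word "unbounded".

Ratios: row 1 (s1): (197/11)/(35/11) = 197/35; row 2 (b): (9/11)/(15/11) = 3/5; row 3 (d): (37/11)/(3/11) = 37/3; row 4 (s4): (181/11)/(12/11) = 181/12; row 5 (s5): (149/11)/(21/11) = 149/21.
Minimum ratio is in the b row, so b leaves.

b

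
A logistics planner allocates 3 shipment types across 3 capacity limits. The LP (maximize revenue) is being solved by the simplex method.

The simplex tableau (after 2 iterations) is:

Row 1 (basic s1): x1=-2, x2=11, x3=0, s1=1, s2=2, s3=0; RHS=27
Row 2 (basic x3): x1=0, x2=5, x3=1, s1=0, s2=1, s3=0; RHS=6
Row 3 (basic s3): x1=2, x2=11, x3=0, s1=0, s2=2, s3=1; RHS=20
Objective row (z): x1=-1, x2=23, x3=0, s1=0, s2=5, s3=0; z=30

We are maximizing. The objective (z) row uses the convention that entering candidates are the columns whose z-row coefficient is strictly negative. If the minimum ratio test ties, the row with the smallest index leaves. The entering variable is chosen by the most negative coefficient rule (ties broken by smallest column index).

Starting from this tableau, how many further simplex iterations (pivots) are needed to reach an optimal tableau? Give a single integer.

1

pivot: x1 in, s3 out → z = 40
No improving column remains; optimal.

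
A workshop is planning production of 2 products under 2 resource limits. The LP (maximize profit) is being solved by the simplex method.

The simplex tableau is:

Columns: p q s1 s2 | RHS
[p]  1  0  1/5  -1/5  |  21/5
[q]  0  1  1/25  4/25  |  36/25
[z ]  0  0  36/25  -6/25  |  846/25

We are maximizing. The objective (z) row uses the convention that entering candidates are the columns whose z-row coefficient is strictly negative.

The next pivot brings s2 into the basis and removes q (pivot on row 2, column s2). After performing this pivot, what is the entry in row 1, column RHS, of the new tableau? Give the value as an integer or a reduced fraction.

6

Pivot element is row 2, column s2: 4/25.
Normalize row 2: new (row 2, RHS) = (36/25)/(4/25) = 9.
row 1 ← row 1 − (-1/5)·(new row 2): 21/5 − (-1/5)·9 = 6.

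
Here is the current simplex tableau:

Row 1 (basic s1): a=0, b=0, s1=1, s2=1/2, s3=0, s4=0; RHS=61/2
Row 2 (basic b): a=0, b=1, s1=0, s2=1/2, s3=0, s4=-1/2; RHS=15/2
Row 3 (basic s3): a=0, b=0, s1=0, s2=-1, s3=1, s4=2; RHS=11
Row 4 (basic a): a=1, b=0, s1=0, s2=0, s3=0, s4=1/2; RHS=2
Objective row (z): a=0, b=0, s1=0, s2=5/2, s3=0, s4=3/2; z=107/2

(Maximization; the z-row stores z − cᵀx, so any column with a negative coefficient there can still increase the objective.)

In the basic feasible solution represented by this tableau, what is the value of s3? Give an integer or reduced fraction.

s3 is basic (row 3); its value is the RHS of that row: 11.

11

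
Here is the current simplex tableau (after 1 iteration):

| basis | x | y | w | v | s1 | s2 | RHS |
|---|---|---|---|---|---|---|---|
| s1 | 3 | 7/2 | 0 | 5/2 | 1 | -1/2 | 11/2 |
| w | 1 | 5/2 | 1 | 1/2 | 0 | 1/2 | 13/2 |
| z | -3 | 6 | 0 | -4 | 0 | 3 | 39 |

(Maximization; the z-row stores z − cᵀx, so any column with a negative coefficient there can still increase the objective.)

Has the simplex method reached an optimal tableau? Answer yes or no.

Column x has objective-row coefficient -3, which is negative; an improving pivot exists, so not yet optimal.

no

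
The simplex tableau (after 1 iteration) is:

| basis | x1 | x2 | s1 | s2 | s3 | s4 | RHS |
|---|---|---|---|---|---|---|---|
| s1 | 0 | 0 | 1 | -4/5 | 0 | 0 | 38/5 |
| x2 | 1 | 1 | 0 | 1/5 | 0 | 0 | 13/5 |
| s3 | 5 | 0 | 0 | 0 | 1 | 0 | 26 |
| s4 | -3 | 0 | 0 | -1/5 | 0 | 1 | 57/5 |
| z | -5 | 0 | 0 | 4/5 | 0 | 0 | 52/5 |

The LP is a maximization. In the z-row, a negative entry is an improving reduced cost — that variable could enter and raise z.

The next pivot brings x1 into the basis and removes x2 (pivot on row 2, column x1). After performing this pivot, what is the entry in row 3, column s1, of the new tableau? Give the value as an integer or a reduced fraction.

0

Pivot element is row 2, column x1: 1.
Normalize row 2: new (row 2, s1) = 0/1 = 0.
row 3 ← row 3 − 5·(new row 2): 0 − 5·0 = 0.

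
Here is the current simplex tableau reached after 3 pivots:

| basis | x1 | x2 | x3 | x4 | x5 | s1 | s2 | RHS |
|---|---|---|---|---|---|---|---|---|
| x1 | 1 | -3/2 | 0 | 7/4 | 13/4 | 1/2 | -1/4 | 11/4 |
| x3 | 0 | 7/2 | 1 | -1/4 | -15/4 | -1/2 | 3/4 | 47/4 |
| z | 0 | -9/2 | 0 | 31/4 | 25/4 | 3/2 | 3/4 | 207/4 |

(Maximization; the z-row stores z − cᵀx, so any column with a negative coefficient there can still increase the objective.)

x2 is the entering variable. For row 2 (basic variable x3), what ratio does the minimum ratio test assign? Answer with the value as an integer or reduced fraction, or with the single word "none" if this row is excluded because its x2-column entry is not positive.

47/14

Ratio = RHS / (x2 entry) = (47/4) / (7/2) = 47/14.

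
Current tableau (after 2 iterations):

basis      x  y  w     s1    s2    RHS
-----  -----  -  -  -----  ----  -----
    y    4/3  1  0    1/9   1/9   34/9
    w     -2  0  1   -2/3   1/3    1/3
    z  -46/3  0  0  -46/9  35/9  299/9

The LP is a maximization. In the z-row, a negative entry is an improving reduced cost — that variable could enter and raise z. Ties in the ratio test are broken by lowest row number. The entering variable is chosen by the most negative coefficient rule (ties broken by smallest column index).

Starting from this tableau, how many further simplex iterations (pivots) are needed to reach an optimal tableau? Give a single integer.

2

pivot: x in, y out → z = 230/3
pivot: s1 in, x out → z = 207
No improving column remains; optimal.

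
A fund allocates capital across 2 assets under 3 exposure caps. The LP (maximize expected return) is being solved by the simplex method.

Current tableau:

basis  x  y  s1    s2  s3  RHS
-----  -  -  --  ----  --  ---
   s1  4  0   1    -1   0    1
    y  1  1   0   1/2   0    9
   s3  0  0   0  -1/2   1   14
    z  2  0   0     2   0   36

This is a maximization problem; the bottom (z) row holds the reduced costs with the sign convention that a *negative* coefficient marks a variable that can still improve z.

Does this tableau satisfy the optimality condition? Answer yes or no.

No objective-row coefficient is strictly negative, so no entering variable exists; the tableau is optimal.

yes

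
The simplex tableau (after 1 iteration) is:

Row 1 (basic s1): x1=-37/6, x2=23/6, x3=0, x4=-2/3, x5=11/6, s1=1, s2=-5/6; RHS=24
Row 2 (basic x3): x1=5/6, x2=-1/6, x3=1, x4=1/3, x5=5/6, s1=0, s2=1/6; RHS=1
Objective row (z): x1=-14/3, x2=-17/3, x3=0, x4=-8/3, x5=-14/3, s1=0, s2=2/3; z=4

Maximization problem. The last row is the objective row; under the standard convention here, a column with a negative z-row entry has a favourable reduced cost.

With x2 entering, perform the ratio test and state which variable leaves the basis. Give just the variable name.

Ratios: row 1 (s1): 24/(23/6) = 144/23; row 2 (x3): entry -1/6 ≤ 0, skip.
Minimum ratio 144/23 is in the s1 row, so s1 leaves.

s1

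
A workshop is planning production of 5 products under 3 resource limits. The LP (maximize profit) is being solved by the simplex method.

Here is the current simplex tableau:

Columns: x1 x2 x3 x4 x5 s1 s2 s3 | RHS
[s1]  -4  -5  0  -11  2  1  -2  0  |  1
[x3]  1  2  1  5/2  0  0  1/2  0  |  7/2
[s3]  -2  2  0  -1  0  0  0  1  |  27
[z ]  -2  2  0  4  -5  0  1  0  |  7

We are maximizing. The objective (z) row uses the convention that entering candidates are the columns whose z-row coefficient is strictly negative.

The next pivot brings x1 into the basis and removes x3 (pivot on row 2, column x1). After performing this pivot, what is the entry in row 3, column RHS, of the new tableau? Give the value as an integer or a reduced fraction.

34

Pivot element is row 2, column x1: 1.
Normalize row 2: new (row 2, RHS) = (7/2)/1 = 7/2.
row 3 ← row 3 − (-2)·(new row 2): 27 − (-2)·(7/2) = 34.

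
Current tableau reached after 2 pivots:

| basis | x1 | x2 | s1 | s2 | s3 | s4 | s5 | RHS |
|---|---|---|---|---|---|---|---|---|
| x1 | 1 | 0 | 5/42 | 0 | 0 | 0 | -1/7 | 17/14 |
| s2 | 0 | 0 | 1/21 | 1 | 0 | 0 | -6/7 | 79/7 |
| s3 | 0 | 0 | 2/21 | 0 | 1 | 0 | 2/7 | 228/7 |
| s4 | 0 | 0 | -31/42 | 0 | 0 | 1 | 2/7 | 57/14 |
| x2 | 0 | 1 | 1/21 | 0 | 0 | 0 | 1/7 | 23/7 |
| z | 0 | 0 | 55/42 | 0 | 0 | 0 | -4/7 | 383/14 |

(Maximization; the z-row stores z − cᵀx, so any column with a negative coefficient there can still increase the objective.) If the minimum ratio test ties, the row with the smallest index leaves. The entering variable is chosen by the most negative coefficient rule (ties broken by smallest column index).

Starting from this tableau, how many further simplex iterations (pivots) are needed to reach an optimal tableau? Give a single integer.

2

pivot: s5 in, s4 out → z = 71/2
pivot: s1 in, x2 out → z = 36
No improving column remains; optimal.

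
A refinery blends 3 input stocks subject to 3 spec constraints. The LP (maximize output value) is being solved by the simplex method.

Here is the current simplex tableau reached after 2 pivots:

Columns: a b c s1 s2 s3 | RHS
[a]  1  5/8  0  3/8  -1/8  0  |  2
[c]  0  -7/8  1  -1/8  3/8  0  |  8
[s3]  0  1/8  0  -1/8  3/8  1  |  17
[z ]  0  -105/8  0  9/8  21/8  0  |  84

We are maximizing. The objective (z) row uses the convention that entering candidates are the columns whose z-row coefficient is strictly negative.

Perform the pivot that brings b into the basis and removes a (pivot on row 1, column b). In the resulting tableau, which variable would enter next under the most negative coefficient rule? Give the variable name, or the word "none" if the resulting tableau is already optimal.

Pivot element 5/8. New z-row = old z-row − (-105/8)·(row 1/(5/8)).
Updated z-row coefficients: a: 21, b: 0, c: 0, s1: 9, s2: 0, s3: 0.
No coefficient is strictly negative; the tableau after this pivot is optimal.

none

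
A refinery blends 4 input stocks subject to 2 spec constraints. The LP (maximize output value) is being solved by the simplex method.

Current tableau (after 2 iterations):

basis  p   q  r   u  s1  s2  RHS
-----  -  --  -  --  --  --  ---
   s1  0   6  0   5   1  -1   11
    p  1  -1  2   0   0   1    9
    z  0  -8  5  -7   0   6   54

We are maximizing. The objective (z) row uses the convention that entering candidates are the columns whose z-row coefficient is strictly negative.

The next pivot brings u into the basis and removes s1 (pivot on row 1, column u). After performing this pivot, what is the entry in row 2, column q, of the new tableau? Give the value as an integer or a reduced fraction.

-1

Pivot element is row 1, column u: 5.
Normalize row 1: new (row 1, q) = 6/5 = 6/5.
row 2 ← row 2 − 0·(new row 1): -1 − 0·(6/5) = -1.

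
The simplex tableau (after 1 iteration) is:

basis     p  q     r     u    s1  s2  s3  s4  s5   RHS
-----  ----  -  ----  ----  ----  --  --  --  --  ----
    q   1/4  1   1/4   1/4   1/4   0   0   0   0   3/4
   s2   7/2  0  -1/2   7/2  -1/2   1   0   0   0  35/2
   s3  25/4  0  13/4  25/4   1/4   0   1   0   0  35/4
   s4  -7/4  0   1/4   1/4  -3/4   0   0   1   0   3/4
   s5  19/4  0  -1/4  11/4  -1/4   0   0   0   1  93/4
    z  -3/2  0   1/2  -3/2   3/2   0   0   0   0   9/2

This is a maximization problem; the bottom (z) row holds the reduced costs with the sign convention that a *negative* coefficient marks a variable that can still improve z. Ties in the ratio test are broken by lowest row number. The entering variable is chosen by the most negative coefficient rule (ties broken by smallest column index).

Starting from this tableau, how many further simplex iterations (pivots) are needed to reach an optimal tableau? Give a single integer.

1

pivot: p in, s3 out → z = 33/5
No improving column remains; optimal.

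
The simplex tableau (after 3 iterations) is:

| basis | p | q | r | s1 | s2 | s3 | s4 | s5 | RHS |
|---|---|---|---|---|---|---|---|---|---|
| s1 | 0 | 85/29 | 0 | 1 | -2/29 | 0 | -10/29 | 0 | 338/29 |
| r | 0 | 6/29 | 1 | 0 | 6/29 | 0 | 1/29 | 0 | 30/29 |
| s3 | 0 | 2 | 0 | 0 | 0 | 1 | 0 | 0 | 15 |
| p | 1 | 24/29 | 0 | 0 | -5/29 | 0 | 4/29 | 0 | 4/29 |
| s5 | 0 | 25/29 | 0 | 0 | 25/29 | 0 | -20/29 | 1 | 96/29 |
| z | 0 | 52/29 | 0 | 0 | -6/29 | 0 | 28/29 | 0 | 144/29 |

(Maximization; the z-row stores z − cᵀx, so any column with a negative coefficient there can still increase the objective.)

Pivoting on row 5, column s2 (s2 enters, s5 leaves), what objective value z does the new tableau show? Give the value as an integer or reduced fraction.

Minimum ratio for s2: (96/29)/(25/29) = 96/25.
z changes by −(z-row coeff of s2)·ratio = −(-6/29)·(96/25) = 576/725.
New z = 144/29 + (576/725) = 144/25.

144/25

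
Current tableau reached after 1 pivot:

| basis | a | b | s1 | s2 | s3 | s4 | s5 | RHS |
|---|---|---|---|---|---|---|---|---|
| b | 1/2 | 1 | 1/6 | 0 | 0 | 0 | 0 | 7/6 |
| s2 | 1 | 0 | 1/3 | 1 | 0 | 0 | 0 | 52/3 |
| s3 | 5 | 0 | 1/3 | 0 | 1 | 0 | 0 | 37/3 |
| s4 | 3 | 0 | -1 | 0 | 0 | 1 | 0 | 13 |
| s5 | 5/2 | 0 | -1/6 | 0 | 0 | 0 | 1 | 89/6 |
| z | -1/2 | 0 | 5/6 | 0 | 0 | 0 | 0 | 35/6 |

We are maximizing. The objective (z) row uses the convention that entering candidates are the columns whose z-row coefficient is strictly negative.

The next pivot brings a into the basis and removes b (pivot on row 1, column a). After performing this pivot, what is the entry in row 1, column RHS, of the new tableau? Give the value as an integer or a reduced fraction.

7/3

Pivot element is row 1, column a: 1/2.
Normalize row 1: new (row 1, RHS) = (7/6)/(1/2) = 7/3.
Row 1 is the pivot row, so the entry is 7/3.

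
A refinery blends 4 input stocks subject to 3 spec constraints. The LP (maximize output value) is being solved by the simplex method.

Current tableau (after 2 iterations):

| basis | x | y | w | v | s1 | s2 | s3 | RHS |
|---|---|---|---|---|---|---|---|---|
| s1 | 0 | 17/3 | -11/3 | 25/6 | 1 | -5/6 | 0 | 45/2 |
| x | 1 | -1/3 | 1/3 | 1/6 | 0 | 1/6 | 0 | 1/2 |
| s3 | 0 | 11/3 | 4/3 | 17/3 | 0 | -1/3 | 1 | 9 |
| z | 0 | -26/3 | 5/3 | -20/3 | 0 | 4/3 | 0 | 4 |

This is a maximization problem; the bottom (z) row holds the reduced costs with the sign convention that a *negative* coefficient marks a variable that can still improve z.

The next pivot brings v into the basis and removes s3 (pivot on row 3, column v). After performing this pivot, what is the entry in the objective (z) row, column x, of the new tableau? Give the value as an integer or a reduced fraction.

Pivot element is row 3, column v: 17/3.
Normalize row 3: new (row 3, x) = 0/(17/3) = 0.
z-row ← z-row − (-20/3)·(new row 3): 0 − (-20/3)·0 = 0.

0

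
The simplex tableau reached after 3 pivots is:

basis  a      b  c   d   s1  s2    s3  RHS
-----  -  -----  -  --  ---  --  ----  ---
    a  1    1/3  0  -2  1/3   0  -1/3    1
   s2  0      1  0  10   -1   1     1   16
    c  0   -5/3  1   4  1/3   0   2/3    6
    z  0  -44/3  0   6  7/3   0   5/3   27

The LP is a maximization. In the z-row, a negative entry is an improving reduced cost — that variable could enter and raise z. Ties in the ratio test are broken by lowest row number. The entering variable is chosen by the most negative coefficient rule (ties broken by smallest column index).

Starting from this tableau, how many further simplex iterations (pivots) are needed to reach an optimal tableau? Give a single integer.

pivot: b in, a out → z = 71
pivot: d in, s2 out → z = 1101/8
pivot: s3 in, d out → z = 311/2
No improving column remains; optimal.

3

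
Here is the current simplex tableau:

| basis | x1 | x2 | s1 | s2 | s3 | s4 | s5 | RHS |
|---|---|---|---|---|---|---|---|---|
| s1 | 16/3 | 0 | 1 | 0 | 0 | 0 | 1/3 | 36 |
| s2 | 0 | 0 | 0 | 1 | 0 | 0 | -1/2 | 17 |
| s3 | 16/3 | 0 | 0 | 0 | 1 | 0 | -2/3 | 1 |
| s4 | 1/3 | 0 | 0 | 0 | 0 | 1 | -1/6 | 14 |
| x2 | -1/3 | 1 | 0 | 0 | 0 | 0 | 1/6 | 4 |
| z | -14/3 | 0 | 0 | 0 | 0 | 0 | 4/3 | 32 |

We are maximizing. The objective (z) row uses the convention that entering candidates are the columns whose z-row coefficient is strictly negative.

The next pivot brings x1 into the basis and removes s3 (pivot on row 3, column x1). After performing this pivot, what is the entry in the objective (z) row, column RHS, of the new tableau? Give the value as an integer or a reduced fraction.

263/8

Pivot element is row 3, column x1: 16/3.
Normalize row 3: new (row 3, RHS) = 1/(16/3) = 3/16.
z-row ← z-row − (-14/3)·(new row 3): 32 − (-14/3)·(3/16) = 263/8.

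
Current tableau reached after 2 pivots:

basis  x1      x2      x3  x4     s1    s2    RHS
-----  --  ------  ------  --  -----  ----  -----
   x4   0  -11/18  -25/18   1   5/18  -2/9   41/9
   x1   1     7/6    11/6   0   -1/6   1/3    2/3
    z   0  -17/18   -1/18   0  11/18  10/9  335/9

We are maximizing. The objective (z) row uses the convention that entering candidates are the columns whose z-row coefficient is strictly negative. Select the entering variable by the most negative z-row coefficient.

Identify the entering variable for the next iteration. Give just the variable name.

x2

Objective-row coefficients: x1: 0, x2: -17/18, x3: -1/18, x4: 0, s1: 11/18, s2: 10/9.
The most negative is -17/18 in column x2, so x2 enters.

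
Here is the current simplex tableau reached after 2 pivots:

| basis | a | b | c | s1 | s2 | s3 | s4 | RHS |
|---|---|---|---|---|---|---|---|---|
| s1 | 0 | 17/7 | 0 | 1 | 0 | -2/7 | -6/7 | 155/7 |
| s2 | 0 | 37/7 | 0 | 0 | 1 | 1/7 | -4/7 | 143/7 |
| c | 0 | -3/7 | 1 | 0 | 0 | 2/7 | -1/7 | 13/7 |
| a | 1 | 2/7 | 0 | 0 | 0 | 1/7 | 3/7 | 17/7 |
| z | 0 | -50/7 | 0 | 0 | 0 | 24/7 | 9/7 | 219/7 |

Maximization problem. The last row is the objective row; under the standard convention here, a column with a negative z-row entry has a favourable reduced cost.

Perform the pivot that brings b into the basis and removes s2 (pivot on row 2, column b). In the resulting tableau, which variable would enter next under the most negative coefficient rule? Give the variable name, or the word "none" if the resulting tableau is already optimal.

Pivot element 37/7. New z-row = old z-row − (-50/7)·(row 2/(37/7)).
Updated z-row coefficients: a: 0, b: 0, c: 0, s1: 0, s2: 50/37, s3: 134/37, s4: 19/37.
No coefficient is strictly negative; the tableau after this pivot is optimal.

none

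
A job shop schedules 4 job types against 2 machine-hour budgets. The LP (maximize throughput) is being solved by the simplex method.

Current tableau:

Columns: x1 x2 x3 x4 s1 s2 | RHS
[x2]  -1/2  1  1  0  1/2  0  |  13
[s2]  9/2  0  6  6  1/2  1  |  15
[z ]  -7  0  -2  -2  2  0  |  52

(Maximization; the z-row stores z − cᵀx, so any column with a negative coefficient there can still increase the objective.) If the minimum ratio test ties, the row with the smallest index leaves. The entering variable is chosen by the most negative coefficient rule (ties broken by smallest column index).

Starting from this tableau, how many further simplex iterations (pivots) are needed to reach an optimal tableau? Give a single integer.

pivot: x1 in, s2 out → z = 226/3
No improving column remains; optimal.

1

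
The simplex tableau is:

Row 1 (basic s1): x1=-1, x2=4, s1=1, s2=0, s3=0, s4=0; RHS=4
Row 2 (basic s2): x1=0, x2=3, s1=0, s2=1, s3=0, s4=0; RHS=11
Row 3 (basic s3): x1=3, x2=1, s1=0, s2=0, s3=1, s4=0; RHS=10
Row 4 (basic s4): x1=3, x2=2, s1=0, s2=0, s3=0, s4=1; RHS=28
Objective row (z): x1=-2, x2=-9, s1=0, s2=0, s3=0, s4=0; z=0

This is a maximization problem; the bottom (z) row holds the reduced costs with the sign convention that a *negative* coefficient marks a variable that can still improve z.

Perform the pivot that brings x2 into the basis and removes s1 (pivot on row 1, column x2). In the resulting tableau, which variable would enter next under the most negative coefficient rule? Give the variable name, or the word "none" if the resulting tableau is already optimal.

Pivot element 4. New z-row = old z-row − (-9)·(row 1/4).
Updated z-row coefficients: x1: -17/4, x2: 0, s1: 9/4, s2: 0, s3: 0, s4: 0.
The most negative is -17/4 in column x1, so x1 would enter next.

x1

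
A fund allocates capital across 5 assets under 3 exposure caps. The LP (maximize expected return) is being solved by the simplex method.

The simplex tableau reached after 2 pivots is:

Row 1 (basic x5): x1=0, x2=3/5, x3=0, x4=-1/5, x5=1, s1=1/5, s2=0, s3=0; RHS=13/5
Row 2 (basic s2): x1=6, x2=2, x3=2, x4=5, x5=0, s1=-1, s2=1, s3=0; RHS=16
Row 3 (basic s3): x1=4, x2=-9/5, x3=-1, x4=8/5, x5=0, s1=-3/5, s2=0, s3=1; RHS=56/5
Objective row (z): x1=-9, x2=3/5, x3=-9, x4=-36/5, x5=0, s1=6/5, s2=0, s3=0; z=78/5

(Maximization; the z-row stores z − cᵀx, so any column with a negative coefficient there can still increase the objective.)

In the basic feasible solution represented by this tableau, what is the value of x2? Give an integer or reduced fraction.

x2 is nonbasic (not in the basis column), so its value in the current BFS is 0.

0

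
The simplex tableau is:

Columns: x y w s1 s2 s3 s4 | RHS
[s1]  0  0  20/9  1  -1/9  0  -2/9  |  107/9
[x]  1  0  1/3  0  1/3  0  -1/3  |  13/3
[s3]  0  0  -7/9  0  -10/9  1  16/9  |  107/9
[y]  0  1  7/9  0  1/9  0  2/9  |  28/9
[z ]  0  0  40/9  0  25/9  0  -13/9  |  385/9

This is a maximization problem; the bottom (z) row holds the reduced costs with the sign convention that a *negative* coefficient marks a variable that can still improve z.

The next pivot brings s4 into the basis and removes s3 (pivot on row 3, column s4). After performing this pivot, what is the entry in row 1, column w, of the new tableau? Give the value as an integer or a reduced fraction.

Pivot element is row 3, column s4: 16/9.
Normalize row 3: new (row 3, w) = (-7/9)/(16/9) = -7/16.
row 1 ← row 1 − (-2/9)·(new row 3): 20/9 − (-2/9)·(-7/16) = 17/8.

17/8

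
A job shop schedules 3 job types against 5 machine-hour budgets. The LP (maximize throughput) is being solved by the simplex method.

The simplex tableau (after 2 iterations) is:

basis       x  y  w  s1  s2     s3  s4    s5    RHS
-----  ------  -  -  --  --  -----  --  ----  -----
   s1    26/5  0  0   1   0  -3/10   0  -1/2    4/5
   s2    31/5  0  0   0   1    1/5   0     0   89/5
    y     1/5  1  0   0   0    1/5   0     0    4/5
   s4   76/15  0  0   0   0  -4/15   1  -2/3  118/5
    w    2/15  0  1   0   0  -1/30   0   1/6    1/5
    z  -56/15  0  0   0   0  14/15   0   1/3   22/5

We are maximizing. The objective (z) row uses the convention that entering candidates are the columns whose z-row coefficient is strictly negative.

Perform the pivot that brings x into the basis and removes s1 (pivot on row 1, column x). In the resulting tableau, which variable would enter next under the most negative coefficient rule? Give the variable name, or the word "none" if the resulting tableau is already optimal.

Pivot element 26/5. New z-row = old z-row − (-56/15)·(row 1/(26/5)).
Updated z-row coefficients: x: 0, y: 0, w: 0, s1: 28/39, s2: 0, s3: 28/39, s4: 0, s5: -1/39.
The most negative is -1/39 in column s5, so s5 would enter next.

s5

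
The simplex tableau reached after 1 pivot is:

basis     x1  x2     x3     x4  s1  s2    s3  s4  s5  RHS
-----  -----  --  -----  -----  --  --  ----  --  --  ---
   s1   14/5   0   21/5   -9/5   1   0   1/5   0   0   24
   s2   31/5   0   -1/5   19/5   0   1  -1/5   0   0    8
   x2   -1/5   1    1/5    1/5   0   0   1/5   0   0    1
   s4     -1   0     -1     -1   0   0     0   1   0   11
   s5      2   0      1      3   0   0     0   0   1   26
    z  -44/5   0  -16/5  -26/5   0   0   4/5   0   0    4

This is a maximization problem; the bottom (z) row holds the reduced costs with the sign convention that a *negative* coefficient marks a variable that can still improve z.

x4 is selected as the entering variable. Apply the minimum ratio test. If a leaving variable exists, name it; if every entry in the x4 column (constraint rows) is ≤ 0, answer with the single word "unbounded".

Ratios: row 1 (s1): entry -9/5 ≤ 0, skip; row 2 (s2): 8/(19/5) = 40/19; row 3 (x2): 1/(1/5) = 5; row 4 (s4): entry -1 ≤ 0, skip; row 5 (s5): 26/3 = 26/3.
Minimum ratio is in the s2 row, so s2 leaves.

s2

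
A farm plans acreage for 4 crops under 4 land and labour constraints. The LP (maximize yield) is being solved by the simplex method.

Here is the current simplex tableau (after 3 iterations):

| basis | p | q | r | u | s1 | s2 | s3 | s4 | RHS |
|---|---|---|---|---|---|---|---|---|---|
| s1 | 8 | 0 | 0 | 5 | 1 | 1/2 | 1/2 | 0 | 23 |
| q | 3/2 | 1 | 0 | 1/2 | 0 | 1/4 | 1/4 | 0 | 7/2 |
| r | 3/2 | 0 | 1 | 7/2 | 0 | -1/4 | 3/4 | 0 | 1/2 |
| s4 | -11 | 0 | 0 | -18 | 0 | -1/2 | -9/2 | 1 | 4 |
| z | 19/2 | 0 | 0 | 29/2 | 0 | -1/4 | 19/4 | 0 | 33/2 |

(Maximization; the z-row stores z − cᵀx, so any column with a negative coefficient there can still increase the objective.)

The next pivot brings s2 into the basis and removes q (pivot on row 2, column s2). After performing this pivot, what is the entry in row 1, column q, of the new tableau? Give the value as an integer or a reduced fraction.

Pivot element is row 2, column s2: 1/4.
Normalize row 2: new (row 2, q) = 1/(1/4) = 4.
row 1 ← row 1 − (1/2)·(new row 2): 0 − (1/2)·4 = -2.

-2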